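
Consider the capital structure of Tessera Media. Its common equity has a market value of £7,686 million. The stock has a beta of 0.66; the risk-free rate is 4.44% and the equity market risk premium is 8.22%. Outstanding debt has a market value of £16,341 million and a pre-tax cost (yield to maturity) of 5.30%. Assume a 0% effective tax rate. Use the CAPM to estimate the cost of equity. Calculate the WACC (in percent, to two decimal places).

Cost of equity via CAPM: Re = 4.44% + 0.66 × 8.22% = 9.8652%.
Total capital V = 7686 + 16341 = 24027.
Equity: weight = 7686/24027 = 0.3199; cost = 9.8652%.
Debt: weight = 16341/24027 = 0.6801; after-tax cost = 5.3% × (1 − 0%) = 5.3000%.
WACC = 0.3199 × 9.8652% + 0.6801 × 5.3000% = 6.7604%.

6.76%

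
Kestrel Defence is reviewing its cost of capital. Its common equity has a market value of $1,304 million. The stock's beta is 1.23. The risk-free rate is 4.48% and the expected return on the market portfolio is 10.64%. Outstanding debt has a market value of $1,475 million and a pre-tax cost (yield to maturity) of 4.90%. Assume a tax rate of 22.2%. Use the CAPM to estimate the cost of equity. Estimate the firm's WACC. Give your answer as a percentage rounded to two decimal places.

Market risk premium = 10.64% − 4.48% = 6.16%.
Cost of equity via CAPM: Re = 4.48% + 1.23 × 6.16% = 12.0568%.
Total capital V = 1304 + 1475 = 2779.
Equity: weight = 1304/2779 = 0.4692; cost = 12.0568%.
Debt: weight = 1475/2779 = 0.5308; after-tax cost = 4.9% × (1 − 22.2%) = 3.8122%.
WACC = 0.4692 × 12.0568% + 0.5308 × 3.8122% = 7.6808%.

7.68%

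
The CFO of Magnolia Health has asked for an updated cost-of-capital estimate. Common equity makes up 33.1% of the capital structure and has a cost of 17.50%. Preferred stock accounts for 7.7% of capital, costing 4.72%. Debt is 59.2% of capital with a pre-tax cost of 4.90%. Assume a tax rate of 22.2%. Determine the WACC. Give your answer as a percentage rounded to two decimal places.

8.41%

After-tax cost of debt = 4.9% × (1 − 22.2%) = 3.8122%.
WACC = 0.331 × 17.5000% + 0.077 × 4.7200% + 0.592 × 3.8122% = 8.4128%.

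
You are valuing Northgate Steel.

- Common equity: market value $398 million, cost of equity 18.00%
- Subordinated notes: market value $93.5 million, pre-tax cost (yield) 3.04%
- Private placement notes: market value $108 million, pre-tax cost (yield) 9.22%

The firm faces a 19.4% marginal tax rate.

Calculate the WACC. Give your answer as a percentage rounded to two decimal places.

Total capital V = 398 + 93.5 + 108 = 599.5.
Equity: weight = 398/599.5 = 0.6639; cost = 18%.
Subordinated notes: weight = 93.5/599.5 = 0.1560; after-tax cost = 3.04% × (1 − 19.4%) = 2.4502%.
Private placement notes: weight = 108/599.5 = 0.1802; after-tax cost = 9.22% × (1 − 19.4%) = 7.4313%.
WACC = 0.6639 × 18.0000% + 0.1560 × 2.4502% + 0.1802 × 7.4313% = 13.6709%.

13.67%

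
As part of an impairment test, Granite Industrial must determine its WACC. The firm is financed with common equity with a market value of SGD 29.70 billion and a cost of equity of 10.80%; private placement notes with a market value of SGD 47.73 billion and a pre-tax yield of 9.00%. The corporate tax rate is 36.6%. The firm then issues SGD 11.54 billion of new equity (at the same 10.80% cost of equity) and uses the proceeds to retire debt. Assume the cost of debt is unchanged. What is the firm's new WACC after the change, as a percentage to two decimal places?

After the change:
Total capital V = 41.24 + 36.19 = 77.43.
Equity: weight = 41.24/77.43 = 0.5326; cost = 10.8%.
Private placement notes: weight = 36.19/77.43 = 0.4674; after-tax cost = 9% × (1 − 36.6%) = 5.7060%.
WACC = 0.5326 × 10.8000% + 0.4674 × 5.7060% = 8.4191%.

8.42%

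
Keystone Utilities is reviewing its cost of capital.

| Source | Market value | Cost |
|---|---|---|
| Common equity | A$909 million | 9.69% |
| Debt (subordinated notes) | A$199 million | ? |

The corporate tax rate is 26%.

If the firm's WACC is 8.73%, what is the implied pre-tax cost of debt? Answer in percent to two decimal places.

Total capital V = 909 + 199 = 1108.
Equity weight = 909/1108 = 0.8204.
Subordinated notes weight = 199/1108 = 0.1796.
Equity contribution = 0.8204 × 9.69% = 7.9496%.
Remaining for debt = 8.73% − 7.9496% = 0.7804%.
Rd × (1 − 26%) × 0.1796 = 0.7804%  ⇒  Rd = 5.8715%.

5.87%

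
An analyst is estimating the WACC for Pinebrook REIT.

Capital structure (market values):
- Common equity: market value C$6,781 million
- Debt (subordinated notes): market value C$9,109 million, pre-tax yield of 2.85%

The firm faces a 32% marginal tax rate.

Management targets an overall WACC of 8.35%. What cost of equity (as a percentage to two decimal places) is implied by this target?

16.96%

Total capital V = 6781 + 9109 = 15890.
Equity weight = 6781/15890 = 0.4267.
Subordinated notes weight = 9109/15890 = 0.5733.
Debt contribution = 0.5733 × 2.85% × (1 − 32%) = 1.1110%.
Required equity contribution = 8.35% − 1.1110% = 7.2390%.
Re = 7.2390% / 0.4267 = 16.9633%.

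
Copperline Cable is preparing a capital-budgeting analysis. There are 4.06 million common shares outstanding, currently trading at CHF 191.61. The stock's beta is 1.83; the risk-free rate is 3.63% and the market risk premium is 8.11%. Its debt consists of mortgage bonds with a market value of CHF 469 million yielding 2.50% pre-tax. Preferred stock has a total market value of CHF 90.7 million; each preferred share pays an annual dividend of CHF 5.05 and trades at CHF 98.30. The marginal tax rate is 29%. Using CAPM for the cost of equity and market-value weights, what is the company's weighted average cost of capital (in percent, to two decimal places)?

Cost of equity via CAPM: Re = 3.63% + 1.83 × 8.11% = 18.4713%.
Cost of preferred: Rp = 5.05 / 98.3 = 5.1373%.
Market value of equity E = 191.61 × 4.06m = 777.9366m.
Total capital V = 777.9366 + 90.7 + 469 = 1337.6366.
Equity: weight = 777.9366/1337.6366 = 0.5816; cost = 18.4713%.
Preferred: weight = 90.7/1337.6366 = 0.0678; cost = 5.1373%.
Mortgage bonds: weight = 469/1337.6366 = 0.3506; after-tax cost = 2.5% × (1 − 29%) = 1.7750%.
WACC = 0.5816 × 18.4713% + 0.0678 × 5.1373% + 0.3506 × 1.7750% = 11.7131%.

11.71%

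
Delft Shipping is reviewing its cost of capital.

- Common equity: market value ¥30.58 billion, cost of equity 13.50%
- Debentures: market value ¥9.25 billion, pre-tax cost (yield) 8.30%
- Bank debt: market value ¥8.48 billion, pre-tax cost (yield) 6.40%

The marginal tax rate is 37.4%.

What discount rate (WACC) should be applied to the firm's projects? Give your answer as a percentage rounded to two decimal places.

Total capital V = 30.58 + 9.25 + 8.48 = 48.31.
Equity: weight = 30.58/48.31 = 0.6330; cost = 13.5%.
Debentures: weight = 9.25/48.31 = 0.1915; after-tax cost = 8.3% × (1 − 37.4%) = 5.1958%.
Bank debt: weight = 8.48/48.31 = 0.1755; after-tax cost = 6.4% × (1 − 37.4%) = 4.0064%.
WACC = 0.6330 × 13.5000% + 0.1915 × 5.1958% + 0.1755 × 4.0064% = 10.2435%.

10.24%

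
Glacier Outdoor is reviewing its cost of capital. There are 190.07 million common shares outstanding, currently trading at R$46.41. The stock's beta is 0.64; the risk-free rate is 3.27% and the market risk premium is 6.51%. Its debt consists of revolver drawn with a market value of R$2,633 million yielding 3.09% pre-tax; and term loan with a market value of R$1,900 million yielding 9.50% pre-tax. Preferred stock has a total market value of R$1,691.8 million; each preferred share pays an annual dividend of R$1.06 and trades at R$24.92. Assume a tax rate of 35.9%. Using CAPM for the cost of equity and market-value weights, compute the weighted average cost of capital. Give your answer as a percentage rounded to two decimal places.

5.95%

Cost of equity via CAPM: Re = 3.27% + 0.64 × 6.51% = 7.4364%.
Cost of preferred: Rp = 1.06 / 24.92 = 4.2536%.
Market value of equity E = 46.41 × 190.07m = 8821.1487m.
Total capital V = 8821.1487 + 1691.8 + 2633 + 1900 = 15045.9487.
Equity: weight = 8821.1487/15045.9487 = 0.5863; cost = 7.4364%.
Preferred: weight = 1691.8/15045.9487 = 0.1124; cost = 4.2536%.
Revolver drawn: weight = 2633/15045.9487 = 0.1750; after-tax cost = 3.09% × (1 − 35.9%) = 1.9807%.
Term loan: weight = 1900/15045.9487 = 0.1263; after-tax cost = 9.5% × (1 − 35.9%) = 6.0895%.
WACC = 0.5863 × 7.4364% + 0.1124 × 4.2536% + 0.1750 × 1.9807% + 0.1263 × 6.0895% = 5.9537%.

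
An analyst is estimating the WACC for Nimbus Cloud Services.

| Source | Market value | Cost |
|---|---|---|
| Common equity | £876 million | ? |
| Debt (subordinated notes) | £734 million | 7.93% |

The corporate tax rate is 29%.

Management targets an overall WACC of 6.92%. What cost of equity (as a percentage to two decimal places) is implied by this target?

8.00%

Total capital V = 876 + 734 = 1610.
Equity weight = 876/1610 = 0.5441.
Subordinated notes weight = 734/1610 = 0.4559.
Debt contribution = 0.4559 × 7.93% × (1 − 29%) = 2.5669%.
Required equity contribution = 6.92% − 2.5669% = 4.3531%.
Re = 4.3531% / 0.5441 = 8.0006%.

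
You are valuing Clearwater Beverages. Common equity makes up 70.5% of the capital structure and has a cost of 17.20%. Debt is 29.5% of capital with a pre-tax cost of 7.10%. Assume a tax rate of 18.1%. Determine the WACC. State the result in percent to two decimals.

13.84%

After-tax cost of debt = 7.1% × (1 − 18.1%) = 5.8149%.
WACC = 0.705 × 17.2000% + 0.295 × 5.8149% = 13.8414%.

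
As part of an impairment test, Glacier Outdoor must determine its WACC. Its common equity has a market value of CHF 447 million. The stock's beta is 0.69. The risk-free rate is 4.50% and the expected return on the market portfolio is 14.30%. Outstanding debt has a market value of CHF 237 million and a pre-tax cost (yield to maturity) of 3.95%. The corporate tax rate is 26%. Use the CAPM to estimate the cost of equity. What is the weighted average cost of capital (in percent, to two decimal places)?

8.37%

Market risk premium = 14.3% − 4.5% = 9.8%.
Cost of equity via CAPM: Re = 4.5% + 0.69 × 9.8% = 11.2620%.
Total capital V = 447 + 237 = 684.
Equity: weight = 447/684 = 0.6535; cost = 11.262%.
Debt: weight = 237/684 = 0.3465; after-tax cost = 3.95% × (1 − 26%) = 2.9230%.
WACC = 0.6535 × 11.2620% + 0.3465 × 2.9230% = 8.3726%.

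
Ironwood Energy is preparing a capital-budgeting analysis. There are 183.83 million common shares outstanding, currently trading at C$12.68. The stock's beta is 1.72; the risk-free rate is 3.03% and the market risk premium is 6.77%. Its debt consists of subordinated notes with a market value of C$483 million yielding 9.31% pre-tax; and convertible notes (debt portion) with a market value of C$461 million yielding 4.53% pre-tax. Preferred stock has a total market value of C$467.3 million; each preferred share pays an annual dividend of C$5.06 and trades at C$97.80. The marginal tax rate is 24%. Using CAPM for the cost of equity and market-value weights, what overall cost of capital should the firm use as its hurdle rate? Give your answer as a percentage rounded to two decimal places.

11.12%

Cost of equity via CAPM: Re = 3.03% + 1.72 × 6.77% = 14.6744%.
Cost of preferred: Rp = 5.06 / 97.8 = 5.1738%.
Market value of equity E = 12.68 × 183.83m = 2330.9644m.
Total capital V = 2330.9644 + 467.3 + 483 + 461 = 3742.2644.
Equity: weight = 2330.9644/3742.2644 = 0.6229; cost = 14.6744%.
Preferred: weight = 467.3/3742.2644 = 0.1249; cost = 5.1738%.
Subordinated notes: weight = 483/3742.2644 = 0.1291; after-tax cost = 9.31% × (1 − 24%) = 7.0756%.
Convertible notes (debt portion): weight = 461/3742.2644 = 0.1232; after-tax cost = 4.53% × (1 − 24%) = 3.4428%.
WACC = 0.6229 × 14.6744% + 0.1249 × 5.1738% + 0.1291 × 7.0756% + 0.1232 × 3.4428% = 11.1237%.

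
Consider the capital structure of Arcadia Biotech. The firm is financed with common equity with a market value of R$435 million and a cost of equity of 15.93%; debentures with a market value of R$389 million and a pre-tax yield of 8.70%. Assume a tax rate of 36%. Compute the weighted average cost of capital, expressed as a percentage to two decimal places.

Total capital V = 435 + 389 = 824.
Equity: weight = 435/824 = 0.5279; cost = 15.93%.
Debentures: weight = 389/824 = 0.4721; after-tax cost = 8.7% × (1 − 36%) = 5.5680%.
WACC = 0.5279 × 15.9300% + 0.4721 × 5.5680% = 11.0382%.

11.04%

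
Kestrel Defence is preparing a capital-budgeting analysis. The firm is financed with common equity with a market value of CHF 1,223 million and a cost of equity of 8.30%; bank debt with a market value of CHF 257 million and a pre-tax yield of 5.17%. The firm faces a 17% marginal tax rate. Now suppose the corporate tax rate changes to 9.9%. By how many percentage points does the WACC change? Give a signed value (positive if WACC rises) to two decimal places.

Current WACC:
Total capital V = 1223 + 257 = 1480.
Equity: weight = 1223/1480 = 0.8264; cost = 8.3%.
Bank debt: weight = 257/1480 = 0.1736; after-tax cost = 5.17% × (1 − 17%) = 4.2911%.
WACC = 0.8264 × 8.3000% + 0.1736 × 4.2911% = 7.6039%.
After the change:
Total capital V = 1223 + 257 = 1480.
Equity: weight = 1223/1480 = 0.8264; cost = 8.3%.
Bank debt: weight = 257/1480 = 0.1736; after-tax cost = 5.17% × (1 − 9.9%) = 4.6582%.
WACC = 0.8264 × 8.3000% + 0.1736 × 4.6582% = 7.6676%.
Change in WACC = 7.6676% − 7.6039% = 0.0637 pp.

+0.06 pp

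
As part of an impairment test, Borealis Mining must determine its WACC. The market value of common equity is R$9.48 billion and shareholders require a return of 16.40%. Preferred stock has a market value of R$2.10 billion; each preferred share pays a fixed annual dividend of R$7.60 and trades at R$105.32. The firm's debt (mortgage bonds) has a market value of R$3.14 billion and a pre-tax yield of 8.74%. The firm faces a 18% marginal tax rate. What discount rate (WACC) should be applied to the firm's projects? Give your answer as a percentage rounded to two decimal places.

Cost of preferred: Rp = 7.6 / 105.32 = 7.2161%.
Total capital V = 9.48 + 2.1 + 3.14 = 14.72.
Equity: weight = 9.48/14.72 = 0.6440; cost = 16.4%.
Preferred: weight = 2.1/14.72 = 0.1427; cost = 7.2161%.
Mortgage bonds: weight = 3.14/14.72 = 0.2133; after-tax cost = 8.74% × (1 − 18%) = 7.1668%.
WACC = 0.6440 × 16.4000% + 0.1427 × 7.2161% + 0.2133 × 7.1668% = 13.1202%.

13.12%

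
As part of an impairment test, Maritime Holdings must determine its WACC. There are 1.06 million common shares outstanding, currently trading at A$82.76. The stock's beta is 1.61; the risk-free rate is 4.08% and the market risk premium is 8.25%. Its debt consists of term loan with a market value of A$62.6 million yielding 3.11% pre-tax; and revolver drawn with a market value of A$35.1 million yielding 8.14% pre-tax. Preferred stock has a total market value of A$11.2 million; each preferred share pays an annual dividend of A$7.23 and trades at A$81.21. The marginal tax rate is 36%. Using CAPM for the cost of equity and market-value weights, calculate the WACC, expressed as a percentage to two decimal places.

9.82%

Cost of equity via CAPM: Re = 4.08% + 1.61 × 8.25% = 17.3625%.
Cost of preferred: Rp = 7.23 / 81.21 = 8.9028%.
Market value of equity E = 82.76 × 1.06m = 87.7256m.
Total capital V = 87.7256 + 11.2 + 62.6 + 35.1 = 196.6256.
Equity: weight = 87.7256/196.6256 = 0.4462; cost = 17.3625%.
Preferred: weight = 11.2/196.6256 = 0.0570; cost = 8.9028%.
Term loan: weight = 62.6/196.6256 = 0.3184; after-tax cost = 3.11% × (1 − 36%) = 1.9904%.
Revolver drawn: weight = 35.1/196.6256 = 0.1785; after-tax cost = 8.14% × (1 − 36%) = 5.2096%.
WACC = 0.4462 × 17.3625% + 0.0570 × 8.9028% + 0.3184 × 1.9904% + 0.1785 × 5.2096% = 9.8172%.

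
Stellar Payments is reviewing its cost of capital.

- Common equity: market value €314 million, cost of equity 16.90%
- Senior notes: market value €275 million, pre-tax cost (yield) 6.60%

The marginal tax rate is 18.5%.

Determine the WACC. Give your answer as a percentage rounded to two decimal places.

Total capital V = 314 + 275 = 589.
Equity: weight = 314/589 = 0.5331; cost = 16.9%.
Senior notes: weight = 275/589 = 0.4669; after-tax cost = 6.6% × (1 − 18.5%) = 5.3790%.
WACC = 0.5331 × 16.9000% + 0.4669 × 5.3790% = 11.5209%.

11.52%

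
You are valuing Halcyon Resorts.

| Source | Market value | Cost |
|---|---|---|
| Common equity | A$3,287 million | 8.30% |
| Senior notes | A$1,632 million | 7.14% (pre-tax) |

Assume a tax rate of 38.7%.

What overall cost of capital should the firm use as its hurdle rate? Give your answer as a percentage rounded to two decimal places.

Total capital V = 3287 + 1632 = 4919.
Equity: weight = 3287/4919 = 0.6682; cost = 8.3%.
Senior notes: weight = 1632/4919 = 0.3318; after-tax cost = 7.14% × (1 − 38.7%) = 4.3768%.
WACC = 0.6682 × 8.3000% + 0.3318 × 4.3768% = 6.9984%.

7.00%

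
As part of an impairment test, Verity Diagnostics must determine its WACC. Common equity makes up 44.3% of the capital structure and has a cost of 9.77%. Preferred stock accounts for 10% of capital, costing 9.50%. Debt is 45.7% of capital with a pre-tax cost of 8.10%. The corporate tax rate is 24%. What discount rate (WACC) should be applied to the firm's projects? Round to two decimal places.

After-tax cost of debt = 8.1% × (1 − 24%) = 6.1560%.
WACC = 0.443 × 9.7700% + 0.100 × 9.5000% + 0.457 × 6.1560% = 8.0914%.

8.09%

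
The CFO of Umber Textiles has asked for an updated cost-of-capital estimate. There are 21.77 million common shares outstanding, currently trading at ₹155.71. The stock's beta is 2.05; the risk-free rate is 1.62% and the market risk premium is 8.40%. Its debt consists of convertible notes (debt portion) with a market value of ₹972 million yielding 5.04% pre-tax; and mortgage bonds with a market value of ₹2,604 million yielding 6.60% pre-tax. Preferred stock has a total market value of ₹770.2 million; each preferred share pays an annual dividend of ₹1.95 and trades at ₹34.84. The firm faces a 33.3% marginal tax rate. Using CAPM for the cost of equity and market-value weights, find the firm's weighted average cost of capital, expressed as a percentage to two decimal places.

10.72%

Cost of equity via CAPM: Re = 1.62% + 2.05 × 8.4% = 18.8400%.
Cost of preferred: Rp = 1.95 / 34.84 = 5.5970%.
Market value of equity E = 155.71 × 21.77m = 3389.8067m.
Total capital V = 3389.8067 + 770.2 + 972 + 2604 = 7736.0067.
Equity: weight = 3389.8067/7736.0067 = 0.4382; cost = 18.84%.
Preferred: weight = 770.2/7736.0067 = 0.0996; cost = 5.597%.
Convertible notes (debt portion): weight = 972/7736.0067 = 0.1256; after-tax cost = 5.04% × (1 − 33.3%) = 3.3617%.
Mortgage bonds: weight = 2604/7736.0067 = 0.3366; after-tax cost = 6.6% × (1 − 33.3%) = 4.4022%.
WACC = 0.4382 × 18.8400% + 0.0996 × 5.5970% + 0.1256 × 3.3617% + 0.3366 × 4.4022% = 10.7169%.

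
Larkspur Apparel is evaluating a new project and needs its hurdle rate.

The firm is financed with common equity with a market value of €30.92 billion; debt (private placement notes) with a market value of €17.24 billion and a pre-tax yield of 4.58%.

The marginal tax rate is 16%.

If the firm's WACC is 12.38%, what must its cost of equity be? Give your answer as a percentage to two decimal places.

17.14%

Total capital V = 30.92 + 17.24 = 48.16.
Equity weight = 30.92/48.16 = 0.6420.
Private placement notes weight = 17.24/48.16 = 0.3580.
Debt contribution = 0.3580 × 4.58% × (1 − 16%) = 1.3772%.
Required equity contribution = 12.38% − 1.3772% = 11.0028%.
Re = 11.0028% / 0.6420 = 17.1376%.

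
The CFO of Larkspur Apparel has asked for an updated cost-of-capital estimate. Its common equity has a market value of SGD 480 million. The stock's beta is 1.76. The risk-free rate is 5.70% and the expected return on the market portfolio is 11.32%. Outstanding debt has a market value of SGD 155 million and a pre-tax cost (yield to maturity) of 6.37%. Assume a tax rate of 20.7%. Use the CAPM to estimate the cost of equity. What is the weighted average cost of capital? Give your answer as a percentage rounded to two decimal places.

Market risk premium = 11.32% − 5.7% = 5.62%.
Cost of equity via CAPM: Re = 5.7% + 1.76 × 5.62% = 15.5912%.
Total capital V = 480 + 155 = 635.
Equity: weight = 480/635 = 0.7559; cost = 15.5912%.
Debt: weight = 155/635 = 0.2441; after-tax cost = 6.37% × (1 − 20.7%) = 5.0514%.
WACC = 0.7559 × 15.5912% + 0.2441 × 5.0514% = 13.0185%.

13.02%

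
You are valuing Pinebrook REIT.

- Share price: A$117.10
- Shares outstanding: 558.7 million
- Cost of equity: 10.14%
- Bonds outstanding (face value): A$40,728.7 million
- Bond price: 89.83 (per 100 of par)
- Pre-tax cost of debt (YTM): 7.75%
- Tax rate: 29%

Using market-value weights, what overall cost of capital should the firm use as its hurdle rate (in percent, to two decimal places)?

8.48%

Market value of equity E = 117.1 × 558.7m = 65423.77m. Market value of debt D = 40728.7m × 89.83/100 = 36586.59121m.
Total capital V = 65423.77 + 36586.59121 = 102010.36121.
Equity: weight = 65423.77/102010.36121 = 0.6413; cost = 10.14%.
Bonds outstanding: weight = 36586.59121/102010.36121 = 0.3587; after-tax cost = 7.75% × (1 − 29%) = 5.5025%.
WACC = 0.6413 × 10.1400% + 0.3587 × 5.5025% = 8.4767%.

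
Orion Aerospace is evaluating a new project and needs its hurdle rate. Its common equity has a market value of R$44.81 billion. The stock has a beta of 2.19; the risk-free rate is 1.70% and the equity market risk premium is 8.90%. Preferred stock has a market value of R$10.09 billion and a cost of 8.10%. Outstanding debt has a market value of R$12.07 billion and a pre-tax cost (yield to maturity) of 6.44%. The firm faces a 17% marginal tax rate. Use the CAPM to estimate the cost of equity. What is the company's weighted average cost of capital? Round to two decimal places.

16.36%

Cost of equity via CAPM: Re = 1.7% + 2.19 × 8.9% = 21.1910%.
Total capital V = 44.81 + 10.09 + 12.07 = 66.97.
Equity: weight = 44.81/66.97 = 0.6691; cost = 21.191%.
Preferred: weight = 10.09/66.97 = 0.1507; cost = 8.1%.
Debt: weight = 12.07/66.97 = 0.1802; after-tax cost = 6.44% × (1 − 17%) = 5.3452%.
WACC = 0.6691 × 21.1910% + 0.1507 × 8.1000% + 0.1802 × 5.3452% = 16.3628%.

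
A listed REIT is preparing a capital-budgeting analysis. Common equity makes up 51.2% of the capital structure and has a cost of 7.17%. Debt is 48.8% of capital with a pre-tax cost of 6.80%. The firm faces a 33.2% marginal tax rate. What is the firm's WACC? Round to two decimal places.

After-tax cost of debt = 6.8% × (1 − 33.2%) = 4.5424%.
WACC = 0.512 × 7.1700% + 0.488 × 4.5424% = 5.8877%.

5.89%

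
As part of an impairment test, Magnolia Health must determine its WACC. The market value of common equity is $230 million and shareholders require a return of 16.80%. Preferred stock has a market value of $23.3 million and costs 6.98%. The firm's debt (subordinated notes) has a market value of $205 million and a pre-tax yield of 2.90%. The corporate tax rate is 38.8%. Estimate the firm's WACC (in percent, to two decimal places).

Total capital V = 230 + 23.3 + 205 = 458.3.
Equity: weight = 230/458.3 = 0.5019; cost = 16.8%.
Preferred: weight = 23.3/458.3 = 0.0508; cost = 6.98%.
Subordinated notes: weight = 205/458.3 = 0.4473; after-tax cost = 2.9% × (1 − 38.8%) = 1.7748%.
WACC = 0.5019 × 16.8000% + 0.0508 × 6.9800% + 0.4473 × 1.7748% = 9.5799%.

9.58%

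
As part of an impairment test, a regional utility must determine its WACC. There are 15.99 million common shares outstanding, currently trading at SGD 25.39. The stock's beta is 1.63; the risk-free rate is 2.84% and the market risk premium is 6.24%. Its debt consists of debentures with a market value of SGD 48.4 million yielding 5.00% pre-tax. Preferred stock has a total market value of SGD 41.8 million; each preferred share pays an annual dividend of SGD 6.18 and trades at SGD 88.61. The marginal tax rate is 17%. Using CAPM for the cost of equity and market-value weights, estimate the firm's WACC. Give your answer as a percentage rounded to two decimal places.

Cost of equity via CAPM: Re = 2.84% + 1.63 × 6.24% = 13.0112%.
Cost of preferred: Rp = 6.18 / 88.61 = 6.9744%.
Market value of equity E = 25.39 × 15.99m = 405.9861m.
Total capital V = 405.9861 + 41.8 + 48.4 = 496.1861.
Equity: weight = 405.9861/496.1861 = 0.8182; cost = 13.0112%.
Preferred: weight = 41.8/496.1861 = 0.0842; cost = 6.9744%.
Debentures: weight = 48.4/496.1861 = 0.0975; after-tax cost = 5% × (1 − 17%) = 4.1500%.
WACC = 0.8182 × 13.0112% + 0.0842 × 6.9744% + 0.0975 × 4.1500% = 11.6383%.

11.64%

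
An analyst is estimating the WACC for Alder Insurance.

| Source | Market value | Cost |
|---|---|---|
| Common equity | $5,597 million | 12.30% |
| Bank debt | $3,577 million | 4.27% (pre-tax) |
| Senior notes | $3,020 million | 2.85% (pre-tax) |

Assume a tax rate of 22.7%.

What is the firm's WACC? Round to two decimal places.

7.16%

Total capital V = 5597 + 3577 + 3020 = 12194.
Equity: weight = 5597/12194 = 0.4590; cost = 12.3%.
Bank debt: weight = 3577/12194 = 0.2933; after-tax cost = 4.27% × (1 − 22.7%) = 3.3007%.
Senior notes: weight = 3020/12194 = 0.2477; after-tax cost = 2.85% × (1 − 22.7%) = 2.2031%.
WACC = 0.4590 × 12.3000% + 0.2933 × 3.3007% + 0.2477 × 2.2031% = 7.1595%.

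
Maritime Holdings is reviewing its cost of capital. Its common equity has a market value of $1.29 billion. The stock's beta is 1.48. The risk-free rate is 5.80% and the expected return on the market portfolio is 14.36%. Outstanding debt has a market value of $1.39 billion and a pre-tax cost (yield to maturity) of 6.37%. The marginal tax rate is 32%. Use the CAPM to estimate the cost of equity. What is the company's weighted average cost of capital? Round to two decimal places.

Market risk premium = 14.36% − 5.8% = 8.56%.
Cost of equity via CAPM: Re = 5.8% + 1.48 × 8.56% = 18.4688%.
Total capital V = 1.29 + 1.39 = 2.68.
Equity: weight = 1.29/2.68 = 0.4813; cost = 18.4688%.
Debt: weight = 1.39/2.68 = 0.5187; after-tax cost = 6.37% × (1 − 32%) = 4.3316%.
WACC = 0.4813 × 18.4688% + 0.5187 × 4.3316% = 11.1364%.

11.14%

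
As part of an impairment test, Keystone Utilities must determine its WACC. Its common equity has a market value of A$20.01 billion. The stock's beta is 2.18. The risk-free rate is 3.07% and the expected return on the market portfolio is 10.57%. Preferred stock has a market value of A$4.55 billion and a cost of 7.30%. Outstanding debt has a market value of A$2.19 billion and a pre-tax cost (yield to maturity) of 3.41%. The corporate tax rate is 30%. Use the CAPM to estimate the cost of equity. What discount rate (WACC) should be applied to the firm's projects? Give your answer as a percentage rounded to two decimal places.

15.96%

Market risk premium = 10.57% − 3.07% = 7.5%.
Cost of equity via CAPM: Re = 3.07% + 2.18 × 7.5% = 19.4200%.
Total capital V = 20.01 + 4.55 + 2.19 = 26.75.
Equity: weight = 20.01/26.75 = 0.7480; cost = 19.42%.
Preferred: weight = 4.55/26.75 = 0.1701; cost = 7.3%.
Debt: weight = 2.19/26.75 = 0.0819; after-tax cost = 3.41% × (1 − 30%) = 2.3870%.
WACC = 0.7480 × 19.4200% + 0.1701 × 7.3000% + 0.0819 × 2.3870% = 15.9640%.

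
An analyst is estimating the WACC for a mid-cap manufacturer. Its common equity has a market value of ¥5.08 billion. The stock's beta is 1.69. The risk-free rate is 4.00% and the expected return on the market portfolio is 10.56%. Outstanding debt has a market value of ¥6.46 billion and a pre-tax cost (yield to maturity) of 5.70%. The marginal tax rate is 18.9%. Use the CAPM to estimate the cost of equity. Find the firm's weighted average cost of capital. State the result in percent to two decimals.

9.23%

Market risk premium = 10.56% − 4.0% = 6.56%.
Cost of equity via CAPM: Re = 4.0% + 1.69 × 6.56% = 15.0864%.
Total capital V = 5.08 + 6.46 = 11.54.
Equity: weight = 5.08/11.54 = 0.4402; cost = 15.0864%.
Debt: weight = 6.46/11.54 = 0.5598; after-tax cost = 5.7% × (1 − 18.9%) = 4.6227%.
WACC = 0.4402 × 15.0864% + 0.5598 × 4.6227% = 9.2289%.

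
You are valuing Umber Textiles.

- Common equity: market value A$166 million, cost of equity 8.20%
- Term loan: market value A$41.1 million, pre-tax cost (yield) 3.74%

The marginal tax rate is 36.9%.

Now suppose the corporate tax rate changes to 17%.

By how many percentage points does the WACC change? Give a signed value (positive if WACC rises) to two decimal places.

Current WACC:
Total capital V = 166 + 41.1 = 207.1.
Equity: weight = 166/207.1 = 0.8015; cost = 8.2%.
Term loan: weight = 41.1/207.1 = 0.1985; after-tax cost = 3.74% × (1 − 36.9%) = 2.3599%.
WACC = 0.8015 × 8.2000% + 0.1985 × 2.3599% = 7.0410%.
After the change:
Total capital V = 166 + 41.1 = 207.1.
Equity: weight = 166/207.1 = 0.8015; cost = 8.2%.
Term loan: weight = 41.1/207.1 = 0.1985; after-tax cost = 3.74% × (1 − 17%) = 3.1042%.
WACC = 0.8015 × 8.2000% + 0.1985 × 3.1042% = 7.1887%.
Change in WACC = 7.1887% − 7.0410% = 0.1477 pp.

+0.15 pp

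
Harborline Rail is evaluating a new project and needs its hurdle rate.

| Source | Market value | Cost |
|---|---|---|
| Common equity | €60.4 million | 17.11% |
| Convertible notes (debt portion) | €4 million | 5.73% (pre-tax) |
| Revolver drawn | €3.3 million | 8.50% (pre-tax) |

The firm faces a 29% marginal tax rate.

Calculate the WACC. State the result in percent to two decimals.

Total capital V = 60.4 + 4 + 3.3 = 67.7.
Equity: weight = 60.4/67.7 = 0.8922; cost = 17.11%.
Convertible notes (debt portion): weight = 4/67.7 = 0.0591; after-tax cost = 5.73% × (1 − 29%) = 4.0683%.
Revolver drawn: weight = 3.3/67.7 = 0.0487; after-tax cost = 8.5% × (1 − 29%) = 6.0350%.
WACC = 0.8922 × 17.1100% + 0.0591 × 4.0683% + 0.0487 × 6.0350% = 15.7996%.

15.80%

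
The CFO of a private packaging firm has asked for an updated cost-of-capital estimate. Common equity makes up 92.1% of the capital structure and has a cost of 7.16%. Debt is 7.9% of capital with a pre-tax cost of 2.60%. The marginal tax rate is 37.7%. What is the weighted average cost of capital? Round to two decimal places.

6.72%

After-tax cost of debt = 2.6% × (1 − 37.7%) = 1.6198%.
WACC = 0.921 × 7.1600% + 0.079 × 1.6198% = 6.7223%.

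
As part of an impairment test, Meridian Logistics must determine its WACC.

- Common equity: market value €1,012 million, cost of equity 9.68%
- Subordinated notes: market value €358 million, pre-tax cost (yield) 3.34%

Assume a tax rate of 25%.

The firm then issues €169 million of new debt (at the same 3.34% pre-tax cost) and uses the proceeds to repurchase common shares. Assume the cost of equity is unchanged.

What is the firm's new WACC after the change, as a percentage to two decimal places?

After the change:
Total capital V = 843 + 527 = 1370.
Equity: weight = 843/1370 = 0.6153; cost = 9.68%.
Subordinated notes: weight = 527/1370 = 0.3847; after-tax cost = 3.34% × (1 − 25%) = 2.5050%.
WACC = 0.6153 × 9.6800% + 0.3847 × 2.5050% = 6.9200%.

6.92%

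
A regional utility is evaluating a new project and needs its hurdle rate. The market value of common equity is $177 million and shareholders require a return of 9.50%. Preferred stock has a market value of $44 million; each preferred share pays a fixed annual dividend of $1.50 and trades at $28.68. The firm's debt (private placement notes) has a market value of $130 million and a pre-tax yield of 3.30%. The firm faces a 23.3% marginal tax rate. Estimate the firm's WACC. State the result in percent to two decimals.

6.38%

Cost of preferred: Rp = 1.5 / 28.68 = 5.2301%.
Total capital V = 177 + 44 + 130 = 351.
Equity: weight = 177/351 = 0.5043; cost = 9.5%.
Preferred: weight = 44/351 = 0.1254; cost = 5.2301%.
Private placement notes: weight = 130/351 = 0.3704; after-tax cost = 3.3% × (1 − 23.3%) = 2.5311%.
WACC = 0.5043 × 9.5000% + 0.1254 × 5.2301% + 0.3704 × 2.5311% = 6.3837%.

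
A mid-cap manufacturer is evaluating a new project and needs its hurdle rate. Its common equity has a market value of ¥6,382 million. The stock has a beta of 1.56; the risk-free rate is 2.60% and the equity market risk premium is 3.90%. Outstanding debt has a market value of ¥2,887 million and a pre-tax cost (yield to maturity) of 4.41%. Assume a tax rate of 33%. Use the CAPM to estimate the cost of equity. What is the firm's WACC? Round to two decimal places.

Cost of equity via CAPM: Re = 2.6% + 1.56 × 3.9% = 8.6840%.
Total capital V = 6382 + 2887 = 9269.
Equity: weight = 6382/9269 = 0.6885; cost = 8.684%.
Debt: weight = 2887/9269 = 0.3115; after-tax cost = 4.41% × (1 − 33%) = 2.9547%.
WACC = 0.6885 × 8.6840% + 0.3115 × 2.9547% = 6.8995%.

6.90%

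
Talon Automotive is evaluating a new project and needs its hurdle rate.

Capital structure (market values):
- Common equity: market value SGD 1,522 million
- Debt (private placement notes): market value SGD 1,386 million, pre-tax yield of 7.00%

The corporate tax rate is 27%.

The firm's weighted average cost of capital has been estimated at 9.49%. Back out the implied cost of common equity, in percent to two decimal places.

13.48%

Total capital V = 1522 + 1386 = 2908.
Equity weight = 1522/2908 = 0.5234.
Private placement notes weight = 1386/2908 = 0.4766.
Debt contribution = 0.4766 × 7% × (1 − 27%) = 2.4355%.
Required equity contribution = 9.49% − 2.4355% = 7.0545%.
Re = 7.0545% / 0.5234 = 13.4786%.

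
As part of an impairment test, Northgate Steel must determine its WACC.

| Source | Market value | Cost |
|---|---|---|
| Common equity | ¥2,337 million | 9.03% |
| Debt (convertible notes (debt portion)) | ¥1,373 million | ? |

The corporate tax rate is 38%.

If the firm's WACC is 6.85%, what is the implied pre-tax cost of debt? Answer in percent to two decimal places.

5.06%

Total capital V = 2337 + 1373 = 3710.
Equity weight = 2337/3710 = 0.6299.
Convertible notes (debt portion) weight = 1373/3710 = 0.3701.
Equity contribution = 0.6299 × 9.03% = 5.6882%.
Remaining for debt = 6.85% − 5.6882% = 1.1618%.
Rd × (1 − 38%) × 0.3701 = 1.1618%  ⇒  Rd = 5.0635%.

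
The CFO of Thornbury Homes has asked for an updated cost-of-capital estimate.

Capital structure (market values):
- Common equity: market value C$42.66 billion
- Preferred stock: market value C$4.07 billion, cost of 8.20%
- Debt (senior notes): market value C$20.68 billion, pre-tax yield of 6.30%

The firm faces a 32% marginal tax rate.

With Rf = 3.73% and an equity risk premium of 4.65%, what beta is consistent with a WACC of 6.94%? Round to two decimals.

Total capital V = 42.66 + 4.07 + 20.68 = 67.41.
Equity weight = 42.66/67.41 = 0.6328.
Preferred weight = 4.07/67.41 = 0.0604.
Senior notes weight = 20.68/67.41 = 0.3068.
Debt contribution = 0.3068 × 6.3% × (1 − 32%) = 1.3142%.
Preferred contribution = 0.0604 × 8.2% = 0.4951%.
Required equity contribution = 6.94% − 1.8093% = 5.1307%  ⇒  Re = 8.1073%.
CAPM: 8.1073% = 3.73% + β × 4.65%  ⇒  β = 0.9414.

0.94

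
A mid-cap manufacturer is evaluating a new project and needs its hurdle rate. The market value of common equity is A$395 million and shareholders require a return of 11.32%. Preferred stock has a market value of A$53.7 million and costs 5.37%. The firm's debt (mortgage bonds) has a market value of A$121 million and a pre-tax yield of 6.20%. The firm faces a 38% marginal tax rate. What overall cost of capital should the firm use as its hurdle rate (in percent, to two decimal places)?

9.17%

Total capital V = 395 + 53.7 + 121 = 569.7.
Equity: weight = 395/569.7 = 0.6933; cost = 11.32%.
Preferred: weight = 53.7/569.7 = 0.0943; cost = 5.37%.
Mortgage bonds: weight = 121/569.7 = 0.2124; after-tax cost = 6.2% × (1 − 38%) = 3.8440%.
WACC = 0.6933 × 11.3200% + 0.0943 × 5.3700% + 0.2124 × 3.8440% = 9.1713%.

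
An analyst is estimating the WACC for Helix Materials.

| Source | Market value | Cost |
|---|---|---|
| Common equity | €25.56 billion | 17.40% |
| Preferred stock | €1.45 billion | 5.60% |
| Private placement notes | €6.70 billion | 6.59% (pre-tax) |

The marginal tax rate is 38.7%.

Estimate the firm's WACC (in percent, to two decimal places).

Total capital V = 25.56 + 1.45 + 6.7 = 33.71.
Equity: weight = 25.56/33.71 = 0.7582; cost = 17.4%.
Preferred: weight = 1.45/33.71 = 0.0430; cost = 5.6%.
Private placement notes: weight = 6.7/33.71 = 0.1988; after-tax cost = 6.59% × (1 − 38.7%) = 4.0397%.
WACC = 0.7582 × 17.4000% + 0.0430 × 5.6000% + 0.1988 × 4.0397% = 14.2370%.

14.24%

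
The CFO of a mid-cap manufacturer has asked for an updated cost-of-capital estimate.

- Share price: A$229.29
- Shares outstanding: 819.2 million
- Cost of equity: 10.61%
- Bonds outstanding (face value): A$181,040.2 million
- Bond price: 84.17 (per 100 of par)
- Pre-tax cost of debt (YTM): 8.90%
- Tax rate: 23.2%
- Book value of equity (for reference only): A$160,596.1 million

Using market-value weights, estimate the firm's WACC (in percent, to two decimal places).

8.92%

Market value of equity E = 229.29 × 819.2m = 187834.368m. Market value of debt D = 181040.2m × 84.17/100 = 152381.53634m.
Total capital V = 187834.368 + 152381.53634 = 340215.90434.
Equity: weight = 187834.368/340215.90434 = 0.5521; cost = 10.61%.
Bonds outstanding: weight = 152381.53634/340215.90434 = 0.4479; after-tax cost = 8.9% × (1 − 23.2%) = 6.8352%.
WACC = 0.5521 × 10.6100% + 0.4479 × 6.8352% = 8.9193%.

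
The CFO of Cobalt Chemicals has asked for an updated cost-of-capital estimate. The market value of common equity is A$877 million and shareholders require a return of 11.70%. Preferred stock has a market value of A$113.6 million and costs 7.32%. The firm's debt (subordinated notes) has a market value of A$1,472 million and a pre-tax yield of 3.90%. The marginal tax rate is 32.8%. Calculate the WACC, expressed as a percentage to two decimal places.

Total capital V = 877 + 113.6 + 1472 = 2462.6.
Equity: weight = 877/2462.6 = 0.3561; cost = 11.7%.
Preferred: weight = 113.6/2462.6 = 0.0461; cost = 7.32%.
Subordinated notes: weight = 1472/2462.6 = 0.5977; after-tax cost = 3.9% × (1 − 32.8%) = 2.6208%.
WACC = 0.3561 × 11.7000% + 0.0461 × 7.3200% + 0.5977 × 2.6208% = 6.0709%.

6.07%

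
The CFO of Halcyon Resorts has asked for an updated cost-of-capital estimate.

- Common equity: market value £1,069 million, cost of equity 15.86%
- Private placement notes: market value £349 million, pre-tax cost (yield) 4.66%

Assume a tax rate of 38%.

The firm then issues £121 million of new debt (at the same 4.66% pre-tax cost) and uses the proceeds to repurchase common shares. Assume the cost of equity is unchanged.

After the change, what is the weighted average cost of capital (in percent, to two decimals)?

After the change:
Total capital V = 948 + 470 = 1418.
Equity: weight = 948/1418 = 0.6685; cost = 15.86%.
Private placement notes: weight = 470/1418 = 0.3315; after-tax cost = 4.66% × (1 − 38%) = 2.8892%.
WACC = 0.6685 × 15.8600% + 0.3315 × 2.8892% = 11.5608%.

11.56%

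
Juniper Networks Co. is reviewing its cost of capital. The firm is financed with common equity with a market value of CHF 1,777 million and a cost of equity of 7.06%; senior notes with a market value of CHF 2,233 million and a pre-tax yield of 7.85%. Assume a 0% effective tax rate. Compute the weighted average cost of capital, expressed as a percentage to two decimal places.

Total capital V = 1777 + 2233 = 4010.
Equity: weight = 1777/4010 = 0.4431; cost = 7.06%.
Senior notes: weight = 2233/4010 = 0.5569; after-tax cost = 7.85% × (1 − 0%) = 7.8500%.
WACC = 0.4431 × 7.0600% + 0.5569 × 7.8500% = 7.4999%.

7.50%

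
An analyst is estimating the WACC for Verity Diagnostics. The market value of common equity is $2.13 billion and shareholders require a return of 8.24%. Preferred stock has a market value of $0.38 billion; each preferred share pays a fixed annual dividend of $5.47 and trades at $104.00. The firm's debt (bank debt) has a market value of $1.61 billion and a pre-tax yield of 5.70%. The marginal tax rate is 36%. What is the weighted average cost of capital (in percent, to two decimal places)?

6.17%

Cost of preferred: Rp = 5.47 / 104.0 = 5.2596%.
Total capital V = 2.13 + 0.38 + 1.61 = 4.12.
Equity: weight = 2.13/4.12 = 0.5170; cost = 8.24%.
Preferred: weight = 0.38/4.12 = 0.0922; cost = 5.2596%.
Bank debt: weight = 1.61/4.12 = 0.3908; after-tax cost = 5.7% × (1 − 36%) = 3.6480%.
WACC = 0.5170 × 8.2400% + 0.0922 × 5.2596% + 0.3908 × 3.6480% = 6.1707%.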